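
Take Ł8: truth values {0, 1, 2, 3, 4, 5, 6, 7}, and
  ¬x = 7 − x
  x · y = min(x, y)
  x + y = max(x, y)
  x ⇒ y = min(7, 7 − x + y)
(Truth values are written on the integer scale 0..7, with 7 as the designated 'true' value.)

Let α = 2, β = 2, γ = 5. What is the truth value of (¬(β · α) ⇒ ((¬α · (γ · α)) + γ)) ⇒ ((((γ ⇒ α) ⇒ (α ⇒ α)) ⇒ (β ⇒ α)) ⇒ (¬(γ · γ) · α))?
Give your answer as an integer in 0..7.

2

β · α = 2 · 2 = 2
¬(β · α) = ¬2 = 5
¬α = ¬2 = 5
γ · α = 5 · 2 = 2
¬α · (γ · α) = 5 · 2 = 2
(¬α · (γ · α)) + γ = 2 + 5 = 5
¬(β · α) ⇒ ((¬α · (γ · α)) + γ) = 5 ⇒ 5 = 7
γ ⇒ α = 5 ⇒ 2 = 4
α ⇒ α = 2 ⇒ 2 = 7
(γ ⇒ α) ⇒ (α ⇒ α) = 4 ⇒ 7 = 7
β ⇒ α = 2 ⇒ 2 = 7
((γ ⇒ α) ⇒ (α ⇒ α)) ⇒ (β ⇒ α) = 7 ⇒ 7 = 7
γ · γ = 5 · 5 = 5
¬(γ · γ) = ¬5 = 2
¬(γ · γ) · α = 2 · 2 = 2
(((γ ⇒ α) ⇒ (α ⇒ α)) ⇒ (β ⇒ α)) ⇒ (¬(γ · γ) · α) = 7 ⇒ 2 = 2
(¬(β · α) ⇒ ((¬α · (γ · α)) + γ)) ⇒ ((((γ ⇒ α) ⇒ (α ⇒ α)) ⇒ (β ⇒ α)) ⇒ (¬(γ · γ) · α)) = 7 ⇒ 2 = 2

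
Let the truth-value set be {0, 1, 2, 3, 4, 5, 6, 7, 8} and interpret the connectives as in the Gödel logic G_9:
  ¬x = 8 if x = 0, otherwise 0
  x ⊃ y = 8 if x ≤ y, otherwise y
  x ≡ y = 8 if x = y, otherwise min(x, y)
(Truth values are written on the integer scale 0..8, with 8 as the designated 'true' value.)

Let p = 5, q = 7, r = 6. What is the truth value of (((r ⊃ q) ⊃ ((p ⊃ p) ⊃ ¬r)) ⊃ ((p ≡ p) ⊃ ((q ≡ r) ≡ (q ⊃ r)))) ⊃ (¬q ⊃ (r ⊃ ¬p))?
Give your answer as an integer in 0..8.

r ⊃ q = 6 ⊃ 7 = 8
p ⊃ p = 5 ⊃ 5 = 8
¬r = ¬6 = 0
(p ⊃ p) ⊃ ¬r = 8 ⊃ 0 = 0
(r ⊃ q) ⊃ ((p ⊃ p) ⊃ ¬r) = 8 ⊃ 0 = 0
p ≡ p = 5 ≡ 5 = 8
q ≡ r = 7 ≡ 6 = 6
q ⊃ r = 7 ⊃ 6 = 6
(q ≡ r) ≡ (q ⊃ r) = 6 ≡ 6 = 8
(p ≡ p) ⊃ ((q ≡ r) ≡ (q ⊃ r)) = 8 ⊃ 8 = 8
((r ⊃ q) ⊃ ((p ⊃ p) ⊃ ¬r)) ⊃ ((p ≡ p) ⊃ ((q ≡ r) ≡ (q ⊃ r))) = 0 ⊃ 8 = 8
¬q = ¬7 = 0
¬p = ¬5 = 0
r ⊃ ¬p = 6 ⊃ 0 = 0
¬q ⊃ (r ⊃ ¬p) = 0 ⊃ 0 = 8
(((r ⊃ q) ⊃ ((p ⊃ p) ⊃ ¬r)) ⊃ ((p ≡ p) ⊃ ((q ≡ r) ≡ (q ⊃ r)))) ⊃ (¬q ⊃ (r ⊃ ¬p)) = 8 ⊃ 8 = 8

8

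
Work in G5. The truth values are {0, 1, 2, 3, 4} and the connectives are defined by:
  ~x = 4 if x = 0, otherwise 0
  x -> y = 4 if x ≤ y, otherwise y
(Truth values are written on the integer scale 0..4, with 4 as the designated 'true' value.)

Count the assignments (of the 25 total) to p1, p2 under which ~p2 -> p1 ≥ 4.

value 4: 21 assignments (counts)
value 3: 1 assignment
value 2: 1 assignment
value 1: 1 assignment
value 0: 1 assignment
So 21 of the 25 assignments meet the threshold.

21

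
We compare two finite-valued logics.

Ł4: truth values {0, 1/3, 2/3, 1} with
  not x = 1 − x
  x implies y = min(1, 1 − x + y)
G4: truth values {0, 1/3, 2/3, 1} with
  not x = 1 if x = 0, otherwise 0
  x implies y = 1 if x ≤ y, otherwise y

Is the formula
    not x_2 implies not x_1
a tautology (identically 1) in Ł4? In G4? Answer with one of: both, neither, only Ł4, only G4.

neither

In Ł4: at x_1 = 1/3, x_2 = 0 the value is 2/3 — not a tautology.
In G4: at x_1 = 1/3, x_2 = 0 the value is 0 — not a tautology.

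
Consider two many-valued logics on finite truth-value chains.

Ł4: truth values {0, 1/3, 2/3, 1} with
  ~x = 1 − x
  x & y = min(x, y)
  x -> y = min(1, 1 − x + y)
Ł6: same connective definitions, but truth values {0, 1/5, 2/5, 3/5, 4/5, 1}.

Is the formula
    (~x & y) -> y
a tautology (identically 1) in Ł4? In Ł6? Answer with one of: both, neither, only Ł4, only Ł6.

both

In Ł4: every assignment gives 1 — tautology.
In Ł6: every assignment gives 1 — tautology.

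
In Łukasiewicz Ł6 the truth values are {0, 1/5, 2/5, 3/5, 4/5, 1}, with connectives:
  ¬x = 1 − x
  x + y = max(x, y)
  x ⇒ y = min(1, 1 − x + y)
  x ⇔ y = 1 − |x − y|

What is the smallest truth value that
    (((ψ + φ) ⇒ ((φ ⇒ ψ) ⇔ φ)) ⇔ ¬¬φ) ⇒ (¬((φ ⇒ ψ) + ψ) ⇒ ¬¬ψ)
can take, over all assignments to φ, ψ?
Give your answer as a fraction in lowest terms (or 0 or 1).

Take φ = 4/5, ψ = 0:
ψ + φ = 0 + 4/5 = 4/5
φ ⇒ ψ = 4/5 ⇒ 0 = 1/5
(φ ⇒ ψ) ⇔ φ = 1/5 ⇔ 4/5 = 2/5
(ψ + φ) ⇒ ((φ ⇒ ψ) ⇔ φ) = 4/5 ⇒ 2/5 = 3/5
¬φ = ¬4/5 = 1/5
¬¬φ = ¬1/5 = 4/5
((ψ + φ) ⇒ ((φ ⇒ ψ) ⇔ φ)) ⇔ ¬¬φ = 3/5 ⇔ 4/5 = 4/5
φ ⇒ ψ = 4/5 ⇒ 0 = 1/5
(φ ⇒ ψ) + ψ = 1/5 + 0 = 1/5
¬((φ ⇒ ψ) + ψ) = ¬1/5 = 4/5
¬ψ = ¬0 = 1
¬¬ψ = ¬1 = 0
¬((φ ⇒ ψ) + ψ) ⇒ ¬¬ψ = 4/5 ⇒ 0 = 1/5
(((ψ + φ) ⇒ ((φ ⇒ ψ) ⇔ φ)) ⇔ ¬¬φ) ⇒ (¬((φ ⇒ ψ) + ψ) ⇒ ¬¬ψ) = 4/5 ⇒ 1/5 = 2/5
No assignment yields a value below 2/5, so this is the minimum.

2/5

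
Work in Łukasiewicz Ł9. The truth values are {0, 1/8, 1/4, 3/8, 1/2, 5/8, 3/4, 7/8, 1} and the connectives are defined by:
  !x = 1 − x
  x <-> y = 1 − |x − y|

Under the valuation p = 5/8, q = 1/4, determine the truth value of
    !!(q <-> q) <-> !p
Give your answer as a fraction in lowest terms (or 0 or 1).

q <-> q = 1/4 <-> 1/4 = 1
!(q <-> q) = !1 = 0
!!(q <-> q) = !0 = 1
!p = !5/8 = 3/8
!!(q <-> q) <-> !p = 1 <-> 3/8 = 3/8

3/8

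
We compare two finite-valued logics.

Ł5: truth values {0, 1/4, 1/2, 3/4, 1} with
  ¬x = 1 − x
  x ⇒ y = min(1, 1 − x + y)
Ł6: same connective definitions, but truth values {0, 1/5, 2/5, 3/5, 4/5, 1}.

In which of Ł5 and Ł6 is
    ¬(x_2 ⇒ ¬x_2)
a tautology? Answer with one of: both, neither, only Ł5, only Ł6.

In Ł5: at x_2 = 0 the value is 0 — not a tautology.
In Ł6: at x_2 = 0 the value is 0 — not a tautology.

neither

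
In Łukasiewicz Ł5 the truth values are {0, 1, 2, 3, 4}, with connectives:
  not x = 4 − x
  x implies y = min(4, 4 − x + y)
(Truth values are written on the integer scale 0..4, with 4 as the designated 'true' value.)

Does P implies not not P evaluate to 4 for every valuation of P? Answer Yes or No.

Yes

P = 0 ↦ 4
P = 1 ↦ 4
P = 2 ↦ 4
P = 3 ↦ 4
P = 4 ↦ 4
Every assignment gives a value ≥ 4.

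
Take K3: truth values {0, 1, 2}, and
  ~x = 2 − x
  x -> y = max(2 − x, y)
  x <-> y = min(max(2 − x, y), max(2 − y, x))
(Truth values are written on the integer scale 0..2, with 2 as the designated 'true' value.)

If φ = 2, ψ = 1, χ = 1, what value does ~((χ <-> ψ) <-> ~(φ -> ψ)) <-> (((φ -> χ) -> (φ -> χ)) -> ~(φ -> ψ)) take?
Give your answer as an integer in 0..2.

χ <-> ψ = 1 <-> 1 = 1
φ -> ψ = 2 -> 1 = 1
~(φ -> ψ) = ~1 = 1
(χ <-> ψ) <-> ~(φ -> ψ) = 1 <-> 1 = 1
~((χ <-> ψ) <-> ~(φ -> ψ)) = ~1 = 1
φ -> χ = 2 -> 1 = 1
φ -> χ = 2 -> 1 = 1
(φ -> χ) -> (φ -> χ) = 1 -> 1 = 1
φ -> ψ = 2 -> 1 = 1
~(φ -> ψ) = ~1 = 1
((φ -> χ) -> (φ -> χ)) -> ~(φ -> ψ) = 1 -> 1 = 1
~((χ <-> ψ) <-> ~(φ -> ψ)) <-> (((φ -> χ) -> (φ -> χ)) -> ~(φ -> ψ)) = 1 <-> 1 = 1

1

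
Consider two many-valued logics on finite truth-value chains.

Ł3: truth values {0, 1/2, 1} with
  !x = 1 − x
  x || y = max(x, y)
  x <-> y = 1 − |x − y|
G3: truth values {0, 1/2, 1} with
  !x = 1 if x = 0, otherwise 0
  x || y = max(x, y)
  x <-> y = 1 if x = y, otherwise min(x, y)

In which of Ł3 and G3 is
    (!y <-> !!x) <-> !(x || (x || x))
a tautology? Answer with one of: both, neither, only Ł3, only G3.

neither

In Ł3: at x = 0, y = 0 the value is 0 — not a tautology.
In G3: at x = 0, y = 0 the value is 0 — not a tautology.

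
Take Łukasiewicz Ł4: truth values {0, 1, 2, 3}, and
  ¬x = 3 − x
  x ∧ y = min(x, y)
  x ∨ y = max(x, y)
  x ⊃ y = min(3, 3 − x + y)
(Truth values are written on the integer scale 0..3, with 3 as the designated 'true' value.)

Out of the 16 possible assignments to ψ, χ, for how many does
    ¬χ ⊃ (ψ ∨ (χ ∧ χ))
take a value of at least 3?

11

ψ = 0, χ = 0 ↦ 0  <
ψ = 0, χ = 1 ↦ 2  <
ψ = 0, χ = 2 ↦ 3  ≥
ψ = 0, χ = 3 ↦ 3  ≥
ψ = 1, χ = 0 ↦ 1  <
ψ = 1, χ = 1 ↦ 2  <
ψ = 1, χ = 2 ↦ 3  ≥
ψ = 1, χ = 3 ↦ 3  ≥
ψ = 2, χ = 0 ↦ 2  <
ψ = 2, χ = 1 ↦ 3  ≥
ψ = 2, χ = 2 ↦ 3  ≥
ψ = 2, χ = 3 ↦ 3  ≥
ψ = 3, χ = 0 ↦ 3  ≥
ψ = 3, χ = 1 ↦ 3  ≥
ψ = 3, χ = 2 ↦ 3  ≥
ψ = 3, χ = 3 ↦ 3  ≥
So 11 of the 16 assignments meet the threshold.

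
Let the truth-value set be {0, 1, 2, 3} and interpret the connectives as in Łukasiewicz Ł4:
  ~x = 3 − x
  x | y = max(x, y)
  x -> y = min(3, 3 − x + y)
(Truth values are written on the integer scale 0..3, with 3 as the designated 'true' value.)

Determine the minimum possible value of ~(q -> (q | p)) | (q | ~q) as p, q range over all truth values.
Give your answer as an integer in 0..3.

2

Take p = 0, q = 1:
q | p = 1 | 0 = 1
q -> (q | p) = 1 -> 1 = 3
~(q -> (q | p)) = ~3 = 0
~q = ~1 = 2
q | ~q = 1 | 2 = 2
~(q -> (q | p)) | (q | ~q) = 0 | 2 = 2
No assignment yields a value below 2, so this is the minimum.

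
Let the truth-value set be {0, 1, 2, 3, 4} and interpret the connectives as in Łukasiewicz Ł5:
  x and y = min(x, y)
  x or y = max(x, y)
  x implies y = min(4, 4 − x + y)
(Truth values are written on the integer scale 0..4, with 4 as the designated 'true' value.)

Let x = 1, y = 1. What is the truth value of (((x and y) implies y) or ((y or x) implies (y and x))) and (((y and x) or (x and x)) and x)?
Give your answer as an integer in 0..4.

x and y = 1 and 1 = 1
(x and y) implies y = 1 implies 1 = 4
y or x = 1 or 1 = 1
y and x = 1 and 1 = 1
(y or x) implies (y and x) = 1 implies 1 = 4
((x and y) implies y) or ((y or x) implies (y and x)) = 4 or 4 = 4
y and x = 1 and 1 = 1
x and x = 1 and 1 = 1
(y and x) or (x and x) = 1 or 1 = 1
((y and x) or (x and x)) and x = 1 and 1 = 1
(((x and y) implies y) or ((y or x) implies (y and x))) and (((y and x) or (x and x)) and x) = 4 and 1 = 1

1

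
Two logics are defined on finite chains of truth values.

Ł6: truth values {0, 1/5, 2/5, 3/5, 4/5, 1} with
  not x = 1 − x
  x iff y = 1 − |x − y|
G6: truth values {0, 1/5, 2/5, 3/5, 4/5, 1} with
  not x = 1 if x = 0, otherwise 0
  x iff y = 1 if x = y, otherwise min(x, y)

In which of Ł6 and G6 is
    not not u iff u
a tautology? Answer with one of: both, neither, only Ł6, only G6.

only Ł6

In Ł6: every assignment gives 1 — tautology.
In G6: at u = 1/5 the value is 1/5 — not a tautology.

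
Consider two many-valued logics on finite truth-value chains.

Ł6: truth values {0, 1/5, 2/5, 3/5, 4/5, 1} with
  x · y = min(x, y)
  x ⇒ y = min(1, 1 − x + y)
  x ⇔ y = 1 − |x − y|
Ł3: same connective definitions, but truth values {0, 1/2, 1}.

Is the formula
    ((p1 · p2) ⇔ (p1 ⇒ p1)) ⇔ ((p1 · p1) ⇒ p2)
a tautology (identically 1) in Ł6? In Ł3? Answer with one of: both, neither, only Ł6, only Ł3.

In Ł6: at p1 = 0, p2 = 0 the value is 0 — not a tautology.
In Ł3: at p1 = 0, p2 = 0 the value is 0 — not a tautology.

neither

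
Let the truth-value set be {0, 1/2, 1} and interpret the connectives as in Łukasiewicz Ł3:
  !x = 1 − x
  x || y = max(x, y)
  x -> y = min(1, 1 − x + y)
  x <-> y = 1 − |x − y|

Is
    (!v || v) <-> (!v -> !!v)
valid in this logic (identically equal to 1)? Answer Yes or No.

Counterexample: take v = 0.
!v = !0 = 1
!v || v = 1 || 0 = 1
!v = !0 = 1
!v = !0 = 1
!!v = !1 = 0
!v -> !!v = 1 -> 0 = 0
(!v || v) <-> (!v -> !!v) = 1 <-> 0 = 0
This gives 0 ≠ 1.

No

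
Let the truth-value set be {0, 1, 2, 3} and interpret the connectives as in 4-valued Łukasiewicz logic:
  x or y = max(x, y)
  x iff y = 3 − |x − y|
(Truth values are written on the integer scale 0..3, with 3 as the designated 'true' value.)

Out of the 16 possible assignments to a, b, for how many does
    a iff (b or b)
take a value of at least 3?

a = 0, b = 0 ↦ 3  ≥
a = 0, b = 1 ↦ 2  <
a = 0, b = 2 ↦ 1  <
a = 0, b = 3 ↦ 0  <
a = 1, b = 0 ↦ 2  <
a = 1, b = 1 ↦ 3  ≥
a = 1, b = 2 ↦ 2  <
a = 1, b = 3 ↦ 1  <
a = 2, b = 0 ↦ 1  <
a = 2, b = 1 ↦ 2  <
a = 2, b = 2 ↦ 3  ≥
a = 2, b = 3 ↦ 2  <
a = 3, b = 0 ↦ 0  <
a = 3, b = 1 ↦ 1  <
a = 3, b = 2 ↦ 2  <
a = 3, b = 3 ↦ 3  ≥
So 4 of the 16 assignments meet the threshold.

4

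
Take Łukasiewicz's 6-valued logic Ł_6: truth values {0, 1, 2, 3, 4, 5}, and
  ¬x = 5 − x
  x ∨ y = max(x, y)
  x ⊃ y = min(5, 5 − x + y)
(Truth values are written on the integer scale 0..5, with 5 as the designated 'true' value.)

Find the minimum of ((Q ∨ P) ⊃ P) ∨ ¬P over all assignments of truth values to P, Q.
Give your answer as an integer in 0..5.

Take P = 2, Q = 4:
Q ∨ P = 4 ∨ 2 = 4
(Q ∨ P) ⊃ P = 4 ⊃ 2 = 3
¬P = ¬2 = 3
((Q ∨ P) ⊃ P) ∨ ¬P = 3 ∨ 3 = 3
No assignment yields a value below 3, so this is the minimum.

3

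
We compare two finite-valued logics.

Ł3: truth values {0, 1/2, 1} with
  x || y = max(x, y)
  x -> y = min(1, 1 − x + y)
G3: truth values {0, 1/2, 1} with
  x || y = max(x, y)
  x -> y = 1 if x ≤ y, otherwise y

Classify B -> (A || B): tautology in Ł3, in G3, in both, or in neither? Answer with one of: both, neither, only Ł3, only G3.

In Ł3: every assignment gives 1 — tautology.
In G3: every assignment gives 1 — tautology.

both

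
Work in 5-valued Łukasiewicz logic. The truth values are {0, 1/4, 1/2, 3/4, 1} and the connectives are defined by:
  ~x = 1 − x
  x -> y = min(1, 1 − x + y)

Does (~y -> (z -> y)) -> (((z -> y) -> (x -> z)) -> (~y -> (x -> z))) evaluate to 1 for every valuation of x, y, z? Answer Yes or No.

At x = 1/2, y = 0, z = 3/4, for instance:
~y = ~0 = 1
z -> y = 3/4 -> 0 = 1/4
~y -> (z -> y) = 1 -> 1/4 = 1/4
x -> z = 1/2 -> 3/4 = 1
(z -> y) -> (x -> z) = 1/4 -> 1 = 1
~y -> (x -> z) = 1 -> 1 = 1
((z -> y) -> (x -> z)) -> (~y -> (x -> z)) = 1 -> 1 = 1
(~y -> (z -> y)) -> (((z -> y) -> (x -> z)) -> (~y -> (x -> z))) = 1/4 -> 1 = 1
and checking the remaining 124 assignments likewise gives ≥ 1 in every case.

Yes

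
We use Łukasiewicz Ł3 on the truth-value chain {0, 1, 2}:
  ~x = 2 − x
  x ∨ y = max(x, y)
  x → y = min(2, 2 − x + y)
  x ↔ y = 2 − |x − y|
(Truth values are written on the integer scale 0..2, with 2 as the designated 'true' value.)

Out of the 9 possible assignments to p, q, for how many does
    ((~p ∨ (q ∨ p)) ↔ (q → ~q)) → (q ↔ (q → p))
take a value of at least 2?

5

p = 0, q = 0 ↦ 0  <
p = 0, q = 1 ↦ 2  ≥
p = 0, q = 2 ↦ 2  ≥
p = 1, q = 0 ↦ 1  <
p = 1, q = 1 ↦ 2  ≥
p = 1, q = 2 ↦ 2  ≥
p = 2, q = 0 ↦ 0  <
p = 2, q = 1 ↦ 1  <
p = 2, q = 2 ↦ 2  ≥
So 5 of the 9 assignments meet the threshold.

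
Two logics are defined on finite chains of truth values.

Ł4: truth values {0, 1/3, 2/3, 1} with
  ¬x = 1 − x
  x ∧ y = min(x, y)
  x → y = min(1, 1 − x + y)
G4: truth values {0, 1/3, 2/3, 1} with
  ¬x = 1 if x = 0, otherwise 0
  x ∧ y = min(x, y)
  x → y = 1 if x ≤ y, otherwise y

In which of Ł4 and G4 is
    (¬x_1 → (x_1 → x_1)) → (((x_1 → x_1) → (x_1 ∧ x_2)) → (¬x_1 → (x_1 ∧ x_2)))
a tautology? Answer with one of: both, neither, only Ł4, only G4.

both

In Ł4: every assignment gives 1 — tautology.
In G4: every assignment gives 1 — tautology.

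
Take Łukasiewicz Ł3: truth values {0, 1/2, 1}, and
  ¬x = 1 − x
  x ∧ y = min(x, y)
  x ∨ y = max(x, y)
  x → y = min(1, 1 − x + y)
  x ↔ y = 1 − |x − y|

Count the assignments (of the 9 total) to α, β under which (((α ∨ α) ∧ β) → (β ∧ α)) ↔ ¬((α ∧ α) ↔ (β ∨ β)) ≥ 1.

α = 0, β = 0 ↦ 0  <
α = 0, β = 1/2 ↦ 1/2  <
α = 0, β = 1 ↦ 1  ≥
α = 1/2, β = 0 ↦ 1/2  <
α = 1/2, β = 1/2 ↦ 0  <
α = 1/2, β = 1 ↦ 1/2  <
α = 1, β = 0 ↦ 1  ≥
α = 1, β = 1/2 ↦ 1/2  <
α = 1, β = 1 ↦ 0  <
So 2 of the 9 assignments meet the threshold.

2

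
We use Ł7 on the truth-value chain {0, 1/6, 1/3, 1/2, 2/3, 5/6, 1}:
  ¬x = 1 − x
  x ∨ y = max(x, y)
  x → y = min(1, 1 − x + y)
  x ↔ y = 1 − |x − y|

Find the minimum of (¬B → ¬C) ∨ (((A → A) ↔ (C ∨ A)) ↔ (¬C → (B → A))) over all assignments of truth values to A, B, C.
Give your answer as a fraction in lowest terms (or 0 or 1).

Take A = 0, B = 0, C = 1/2:
¬B = ¬0 = 1
¬C = ¬1/2 = 1/2
¬B → ¬C = 1 → 1/2 = 1/2
A → A = 0 → 0 = 1
C ∨ A = 1/2 ∨ 0 = 1/2
(A → A) ↔ (C ∨ A) = 1 ↔ 1/2 = 1/2
¬C = ¬1/2 = 1/2
B → A = 0 → 0 = 1
¬C → (B → A) = 1/2 → 1 = 1
((A → A) ↔ (C ∨ A)) ↔ (¬C → (B → A)) = 1/2 ↔ 1 = 1/2
(¬B → ¬C) ∨ (((A → A) ↔ (C ∨ A)) ↔ (¬C → (B → A))) = 1/2 ∨ 1/2 = 1/2
No assignment yields a value below 1/2, so this is the minimum.

1/2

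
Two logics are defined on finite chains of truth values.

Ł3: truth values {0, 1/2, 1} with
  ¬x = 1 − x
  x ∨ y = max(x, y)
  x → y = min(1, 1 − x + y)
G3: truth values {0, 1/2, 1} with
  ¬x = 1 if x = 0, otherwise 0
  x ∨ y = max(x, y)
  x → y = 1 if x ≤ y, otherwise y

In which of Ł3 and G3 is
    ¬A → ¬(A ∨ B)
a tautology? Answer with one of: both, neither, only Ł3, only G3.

neither

In Ł3: at A = 0, B = 1/2 the value is 1/2 — not a tautology.
In G3: at A = 0, B = 1/2 the value is 0 — not a tautology.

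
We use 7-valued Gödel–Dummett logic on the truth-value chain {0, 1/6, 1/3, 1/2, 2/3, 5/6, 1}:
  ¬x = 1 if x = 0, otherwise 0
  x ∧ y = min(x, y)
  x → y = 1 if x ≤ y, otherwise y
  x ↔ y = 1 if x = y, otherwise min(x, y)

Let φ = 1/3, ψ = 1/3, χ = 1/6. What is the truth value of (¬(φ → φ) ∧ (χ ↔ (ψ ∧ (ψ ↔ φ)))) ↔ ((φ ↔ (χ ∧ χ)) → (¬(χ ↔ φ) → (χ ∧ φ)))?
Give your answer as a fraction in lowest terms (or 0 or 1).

0

φ → φ = 1/3 → 1/3 = 1
¬(φ → φ) = ¬1 = 0
ψ ↔ φ = 1/3 ↔ 1/3 = 1
ψ ∧ (ψ ↔ φ) = 1/3 ∧ 1 = 1/3
χ ↔ (ψ ∧ (ψ ↔ φ)) = 1/6 ↔ 1/3 = 1/6
¬(φ → φ) ∧ (χ ↔ (ψ ∧ (ψ ↔ φ))) = 0 ∧ 1/6 = 0
χ ∧ χ = 1/6 ∧ 1/6 = 1/6
φ ↔ (χ ∧ χ) = 1/3 ↔ 1/6 = 1/6
χ ↔ φ = 1/6 ↔ 1/3 = 1/6
¬(χ ↔ φ) = ¬1/6 = 0
χ ∧ φ = 1/6 ∧ 1/3 = 1/6
¬(χ ↔ φ) → (χ ∧ φ) = 0 → 1/6 = 1
(φ ↔ (χ ∧ χ)) → (¬(χ ↔ φ) → (χ ∧ φ)) = 1/6 → 1 = 1
(¬(φ → φ) ∧ (χ ↔ (ψ ∧ (ψ ↔ φ)))) ↔ ((φ ↔ (χ ∧ χ)) → (¬(χ ↔ φ) → (χ ∧ φ))) = 0 ↔ 1 = 0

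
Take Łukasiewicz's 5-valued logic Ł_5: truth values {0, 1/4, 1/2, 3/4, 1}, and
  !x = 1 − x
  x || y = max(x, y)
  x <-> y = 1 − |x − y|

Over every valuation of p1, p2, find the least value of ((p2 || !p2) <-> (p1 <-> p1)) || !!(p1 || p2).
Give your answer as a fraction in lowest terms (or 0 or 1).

1/2

Take p1 = 0, p2 = 1/2:
!p2 = !1/2 = 1/2
p2 || !p2 = 1/2 || 1/2 = 1/2
p1 <-> p1 = 0 <-> 0 = 1
(p2 || !p2) <-> (p1 <-> p1) = 1/2 <-> 1 = 1/2
p1 || p2 = 0 || 1/2 = 1/2
!(p1 || p2) = !1/2 = 1/2
!!(p1 || p2) = !1/2 = 1/2
((p2 || !p2) <-> (p1 <-> p1)) || !!(p1 || p2) = 1/2 || 1/2 = 1/2
No assignment yields a value below 1/2, so this is the minimum.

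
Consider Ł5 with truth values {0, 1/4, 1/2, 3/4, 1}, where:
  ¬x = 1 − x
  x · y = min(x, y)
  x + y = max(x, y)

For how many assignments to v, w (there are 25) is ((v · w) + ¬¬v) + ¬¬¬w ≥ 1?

value 1: 9 assignments (counts)
value 3/4: 7 assignments
value 1/2: 5 assignments
value 1/4: 3 assignments
value 0: 1 assignment
So 9 of the 25 assignments meet the threshold.

9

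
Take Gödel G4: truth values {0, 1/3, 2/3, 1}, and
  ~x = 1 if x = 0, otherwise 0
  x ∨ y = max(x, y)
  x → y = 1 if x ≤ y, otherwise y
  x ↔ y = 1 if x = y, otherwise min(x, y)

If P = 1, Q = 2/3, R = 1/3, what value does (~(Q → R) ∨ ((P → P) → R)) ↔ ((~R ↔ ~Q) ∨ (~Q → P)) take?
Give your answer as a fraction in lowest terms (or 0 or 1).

1/3

Q → R = 2/3 → 1/3 = 1/3
~(Q → R) = ~1/3 = 0
P → P = 1 → 1 = 1
(P → P) → R = 1 → 1/3 = 1/3
~(Q → R) ∨ ((P → P) → R) = 0 ∨ 1/3 = 1/3
~R = ~1/3 = 0
~Q = ~2/3 = 0
~R ↔ ~Q = 0 ↔ 0 = 1
~Q = ~2/3 = 0
~Q → P = 0 → 1 = 1
(~R ↔ ~Q) ∨ (~Q → P) = 1 ∨ 1 = 1
(~(Q → R) ∨ ((P → P) → R)) ↔ ((~R ↔ ~Q) ∨ (~Q → P)) = 1/3 ↔ 1 = 1/3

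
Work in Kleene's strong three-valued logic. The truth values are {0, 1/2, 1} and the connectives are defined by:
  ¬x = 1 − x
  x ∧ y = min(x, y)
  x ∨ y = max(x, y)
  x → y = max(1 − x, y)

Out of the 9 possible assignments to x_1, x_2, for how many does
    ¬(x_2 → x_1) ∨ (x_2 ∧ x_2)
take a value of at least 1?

3

x_1 = 0, x_2 = 0 ↦ 0  <
x_1 = 0, x_2 = 1/2 ↦ 1/2  <
x_1 = 0, x_2 = 1 ↦ 1  ≥
x_1 = 1/2, x_2 = 0 ↦ 0  <
x_1 = 1/2, x_2 = 1/2 ↦ 1/2  <
x_1 = 1/2, x_2 = 1 ↦ 1  ≥
x_1 = 1, x_2 = 0 ↦ 0  <
x_1 = 1, x_2 = 1/2 ↦ 1/2  <
x_1 = 1, x_2 = 1 ↦ 1  ≥
So 3 of the 9 assignments meet the threshold.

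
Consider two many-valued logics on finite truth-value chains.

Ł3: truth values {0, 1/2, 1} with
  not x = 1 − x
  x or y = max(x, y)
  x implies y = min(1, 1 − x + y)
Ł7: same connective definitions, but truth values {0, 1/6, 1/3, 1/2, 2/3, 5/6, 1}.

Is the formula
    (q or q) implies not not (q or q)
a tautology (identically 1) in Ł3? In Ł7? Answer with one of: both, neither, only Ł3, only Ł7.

both

In Ł3: every assignment gives 1 — tautology.
In Ł7: every assignment gives 1 — tautology.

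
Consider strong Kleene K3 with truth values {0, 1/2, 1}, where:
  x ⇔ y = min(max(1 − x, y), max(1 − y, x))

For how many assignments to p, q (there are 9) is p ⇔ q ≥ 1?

2

p = 0, q = 0 ↦ 1  ≥
p = 0, q = 1/2 ↦ 1/2  <
p = 0, q = 1 ↦ 0  <
p = 1/2, q = 0 ↦ 1/2  <
p = 1/2, q = 1/2 ↦ 1/2  <
p = 1/2, q = 1 ↦ 1/2  <
p = 1, q = 0 ↦ 0  <
p = 1, q = 1/2 ↦ 1/2  <
p = 1, q = 1 ↦ 1  ≥
So 2 of the 9 assignments meet the threshold.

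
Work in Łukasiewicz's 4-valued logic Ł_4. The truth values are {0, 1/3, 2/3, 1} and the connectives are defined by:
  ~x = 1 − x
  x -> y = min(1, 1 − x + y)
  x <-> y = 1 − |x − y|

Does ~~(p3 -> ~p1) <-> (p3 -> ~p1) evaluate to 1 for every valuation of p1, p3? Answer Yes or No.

p1 = 0, p3 = 0 ↦ 1
p1 = 0, p3 = 1/3 ↦ 1
p1 = 0, p3 = 2/3 ↦ 1
p1 = 0, p3 = 1 ↦ 1
p1 = 1/3, p3 = 0 ↦ 1
p1 = 1/3, p3 = 1/3 ↦ 1
p1 = 1/3, p3 = 2/3 ↦ 1
p1 = 1/3, p3 = 1 ↦ 1
p1 = 2/3, p3 = 0 ↦ 1
p1 = 2/3, p3 = 1/3 ↦ 1
p1 = 2/3, p3 = 2/3 ↦ 1
p1 = 2/3, p3 = 1 ↦ 1
p1 = 1, p3 = 0 ↦ 1
p1 = 1, p3 = 1/3 ↦ 1
p1 = 1, p3 = 2/3 ↦ 1
p1 = 1, p3 = 1 ↦ 1
Every assignment gives a value ≥ 1.

Yes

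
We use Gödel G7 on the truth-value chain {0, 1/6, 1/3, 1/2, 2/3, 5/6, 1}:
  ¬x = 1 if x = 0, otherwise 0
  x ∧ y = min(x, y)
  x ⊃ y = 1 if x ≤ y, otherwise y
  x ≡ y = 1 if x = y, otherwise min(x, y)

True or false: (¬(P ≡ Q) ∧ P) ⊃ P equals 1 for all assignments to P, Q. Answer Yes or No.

Yes

At P = 0, Q = 1/3, for instance:
P ≡ Q = 0 ≡ 1/3 = 0
¬(P ≡ Q) = ¬0 = 1
¬(P ≡ Q) ∧ P = 1 ∧ 0 = 0
(¬(P ≡ Q) ∧ P) ⊃ P = 0 ⊃ 0 = 1
and checking the remaining 48 assignments likewise gives ≥ 1 in every case.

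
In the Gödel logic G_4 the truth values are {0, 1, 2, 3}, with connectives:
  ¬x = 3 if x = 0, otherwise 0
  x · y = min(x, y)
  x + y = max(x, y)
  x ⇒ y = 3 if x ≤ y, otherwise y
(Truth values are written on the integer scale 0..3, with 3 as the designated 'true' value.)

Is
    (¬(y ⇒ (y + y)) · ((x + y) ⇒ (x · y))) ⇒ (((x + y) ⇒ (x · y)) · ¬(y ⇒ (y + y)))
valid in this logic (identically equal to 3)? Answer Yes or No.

Yes

x = 0, y = 0 ↦ 3
x = 0, y = 1 ↦ 3
x = 0, y = 2 ↦ 3
x = 0, y = 3 ↦ 3
x = 1, y = 0 ↦ 3
x = 1, y = 1 ↦ 3
x = 1, y = 2 ↦ 3
x = 1, y = 3 ↦ 3
x = 2, y = 0 ↦ 3
x = 2, y = 1 ↦ 3
x = 2, y = 2 ↦ 3
x = 2, y = 3 ↦ 3
x = 3, y = 0 ↦ 3
x = 3, y = 1 ↦ 3
x = 3, y = 2 ↦ 3
x = 3, y = 3 ↦ 3
Every assignment gives a value ≥ 3.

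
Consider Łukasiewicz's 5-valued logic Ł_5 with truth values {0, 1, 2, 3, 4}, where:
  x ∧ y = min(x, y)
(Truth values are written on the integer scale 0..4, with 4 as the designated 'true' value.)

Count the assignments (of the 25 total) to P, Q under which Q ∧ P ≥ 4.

value 4: 1 assignment (counts)
value 3: 3 assignments
value 2: 5 assignments
value 1: 7 assignments
value 0: 9 assignments
So 1 of the 25 assignments meets the threshold.

1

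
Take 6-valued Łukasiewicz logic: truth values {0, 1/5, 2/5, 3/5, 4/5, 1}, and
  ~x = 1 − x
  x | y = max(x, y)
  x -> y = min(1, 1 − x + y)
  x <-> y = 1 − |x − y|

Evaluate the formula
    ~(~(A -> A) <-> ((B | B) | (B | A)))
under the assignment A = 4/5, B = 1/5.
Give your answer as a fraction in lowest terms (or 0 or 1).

4/5

A -> A = 4/5 -> 4/5 = 1
~(A -> A) = ~1 = 0
B | B = 1/5 | 1/5 = 1/5
B | A = 1/5 | 4/5 = 4/5
(B | B) | (B | A) = 1/5 | 4/5 = 4/5
~(A -> A) <-> ((B | B) | (B | A)) = 0 <-> 4/5 = 1/5
~(~(A -> A) <-> ((B | B) | (B | A))) = ~1/5 = 4/5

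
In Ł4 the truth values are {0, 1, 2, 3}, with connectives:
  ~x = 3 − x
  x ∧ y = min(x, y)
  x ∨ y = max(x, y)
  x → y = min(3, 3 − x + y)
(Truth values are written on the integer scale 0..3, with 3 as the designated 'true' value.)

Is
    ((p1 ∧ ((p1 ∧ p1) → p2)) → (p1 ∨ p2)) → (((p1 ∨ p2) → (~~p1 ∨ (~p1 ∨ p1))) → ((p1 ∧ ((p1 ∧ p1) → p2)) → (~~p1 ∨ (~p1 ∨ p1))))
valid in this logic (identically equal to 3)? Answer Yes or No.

Yes

p1 = 0, p2 = 0 ↦ 3
p1 = 0, p2 = 1 ↦ 3
p1 = 0, p2 = 2 ↦ 3
p1 = 0, p2 = 3 ↦ 3
p1 = 1, p2 = 0 ↦ 3
p1 = 1, p2 = 1 ↦ 3
p1 = 1, p2 = 2 ↦ 3
p1 = 1, p2 = 3 ↦ 3
p1 = 2, p2 = 0 ↦ 3
p1 = 2, p2 = 1 ↦ 3
p1 = 2, p2 = 2 ↦ 3
p1 = 2, p2 = 3 ↦ 3
p1 = 3, p2 = 0 ↦ 3
p1 = 3, p2 = 1 ↦ 3
p1 = 3, p2 = 2 ↦ 3
p1 = 3, p2 = 3 ↦ 3
Every assignment gives a value ≥ 3.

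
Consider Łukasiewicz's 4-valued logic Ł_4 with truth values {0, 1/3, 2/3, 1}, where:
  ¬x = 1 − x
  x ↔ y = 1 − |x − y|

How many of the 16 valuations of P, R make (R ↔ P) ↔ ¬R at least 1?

P = 0, R = 0 ↦ 1  ≥
P = 0, R = 1/3 ↦ 1  ≥
P = 0, R = 2/3 ↦ 1  ≥
P = 0, R = 1 ↦ 1  ≥
P = 1/3, R = 0 ↦ 2/3  <
P = 1/3, R = 1/3 ↦ 2/3  <
P = 1/3, R = 2/3 ↦ 2/3  <
P = 1/3, R = 1 ↦ 2/3  <
P = 2/3, R = 0 ↦ 1/3  <
P = 2/3, R = 1/3 ↦ 1  ≥
P = 2/3, R = 2/3 ↦ 1/3  <
P = 2/3, R = 1 ↦ 1/3  <
P = 1, R = 0 ↦ 0  <
P = 1, R = 1/3 ↦ 2/3  <
P = 1, R = 2/3 ↦ 2/3  <
P = 1, R = 1 ↦ 0  <
So 5 of the 16 assignments meet the threshold.

5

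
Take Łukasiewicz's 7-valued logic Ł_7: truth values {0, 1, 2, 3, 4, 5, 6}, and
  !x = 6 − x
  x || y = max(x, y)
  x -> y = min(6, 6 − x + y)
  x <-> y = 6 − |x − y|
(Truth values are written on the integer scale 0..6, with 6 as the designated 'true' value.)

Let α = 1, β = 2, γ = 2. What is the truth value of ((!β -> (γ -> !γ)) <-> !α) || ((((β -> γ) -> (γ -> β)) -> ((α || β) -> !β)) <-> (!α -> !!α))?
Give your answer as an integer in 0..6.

5

!β = !2 = 4
!γ = !2 = 4
γ -> !γ = 2 -> 4 = 6
!β -> (γ -> !γ) = 4 -> 6 = 6
!α = !1 = 5
(!β -> (γ -> !γ)) <-> !α = 6 <-> 5 = 5
β -> γ = 2 -> 2 = 6
γ -> β = 2 -> 2 = 6
(β -> γ) -> (γ -> β) = 6 -> 6 = 6
α || β = 1 || 2 = 2
!β = !2 = 4
(α || β) -> !β = 2 -> 4 = 6
((β -> γ) -> (γ -> β)) -> ((α || β) -> !β) = 6 -> 6 = 6
!α = !1 = 5
!α = !1 = 5
!!α = !5 = 1
!α -> !!α = 5 -> 1 = 2
(((β -> γ) -> (γ -> β)) -> ((α || β) -> !β)) <-> (!α -> !!α) = 6 <-> 2 = 2
((!β -> (γ -> !γ)) <-> !α) || ((((β -> γ) -> (γ -> β)) -> ((α || β) -> !β)) <-> (!α -> !!α)) = 5 || 2 = 5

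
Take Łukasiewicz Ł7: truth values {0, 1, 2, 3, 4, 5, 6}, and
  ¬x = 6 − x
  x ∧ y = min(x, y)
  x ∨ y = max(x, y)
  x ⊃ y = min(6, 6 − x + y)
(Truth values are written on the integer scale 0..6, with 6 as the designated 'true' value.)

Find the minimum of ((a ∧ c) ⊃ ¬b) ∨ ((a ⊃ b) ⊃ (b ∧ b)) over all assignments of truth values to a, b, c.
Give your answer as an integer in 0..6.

Take a = 4, b = 4, c = 4:
a ∧ c = 4 ∧ 4 = 4
¬b = ¬4 = 2
(a ∧ c) ⊃ ¬b = 4 ⊃ 2 = 4
a ⊃ b = 4 ⊃ 4 = 6
b ∧ b = 4 ∧ 4 = 4
(a ⊃ b) ⊃ (b ∧ b) = 6 ⊃ 4 = 4
((a ∧ c) ⊃ ¬b) ∨ ((a ⊃ b) ⊃ (b ∧ b)) = 4 ∨ 4 = 4
No assignment yields a value below 4, so this is the minimum.

4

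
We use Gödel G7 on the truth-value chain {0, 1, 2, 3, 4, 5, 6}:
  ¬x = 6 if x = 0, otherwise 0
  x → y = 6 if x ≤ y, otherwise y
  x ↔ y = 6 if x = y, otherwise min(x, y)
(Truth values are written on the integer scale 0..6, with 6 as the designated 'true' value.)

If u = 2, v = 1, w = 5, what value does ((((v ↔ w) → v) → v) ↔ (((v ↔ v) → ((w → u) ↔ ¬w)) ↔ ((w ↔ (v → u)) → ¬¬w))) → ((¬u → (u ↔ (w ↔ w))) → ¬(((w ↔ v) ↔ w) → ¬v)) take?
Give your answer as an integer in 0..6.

6

v ↔ w = 1 ↔ 5 = 1
(v ↔ w) → v = 1 → 1 = 6
((v ↔ w) → v) → v = 6 → 1 = 1
v ↔ v = 1 ↔ 1 = 6
w → u = 5 → 2 = 2
¬w = ¬5 = 0
(w → u) ↔ ¬w = 2 ↔ 0 = 0
(v ↔ v) → ((w → u) ↔ ¬w) = 6 → 0 = 0
v → u = 1 → 2 = 6
w ↔ (v → u) = 5 ↔ 6 = 5
¬w = ¬5 = 0
¬¬w = ¬0 = 6
(w ↔ (v → u)) → ¬¬w = 5 → 6 = 6
((v ↔ v) → ((w → u) ↔ ¬w)) ↔ ((w ↔ (v → u)) → ¬¬w) = 0 ↔ 6 = 0
(((v ↔ w) → v) → v) ↔ (((v ↔ v) → ((w → u) ↔ ¬w)) ↔ ((w ↔ (v → u)) → ¬¬w)) = 1 ↔ 0 = 0
¬u = ¬2 = 0
w ↔ w = 5 ↔ 5 = 6
u ↔ (w ↔ w) = 2 ↔ 6 = 2
¬u → (u ↔ (w ↔ w)) = 0 → 2 = 6
w ↔ v = 5 ↔ 1 = 1
(w ↔ v) ↔ w = 1 ↔ 5 = 1
¬v = ¬1 = 0
((w ↔ v) ↔ w) → ¬v = 1 → 0 = 0
¬(((w ↔ v) ↔ w) → ¬v) = ¬0 = 6
(¬u → (u ↔ (w ↔ w))) → ¬(((w ↔ v) ↔ w) → ¬v) = 6 → 6 = 6
((((v ↔ w) → v) → v) ↔ (((v ↔ v) → ((w → u) ↔ ¬w)) ↔ ((w ↔ (v → u)) → ¬¬w))) → ((¬u → (u ↔ (w ↔ w))) → ¬(((w ↔ v) ↔ w) → ¬v)) = 0 → 6 = 6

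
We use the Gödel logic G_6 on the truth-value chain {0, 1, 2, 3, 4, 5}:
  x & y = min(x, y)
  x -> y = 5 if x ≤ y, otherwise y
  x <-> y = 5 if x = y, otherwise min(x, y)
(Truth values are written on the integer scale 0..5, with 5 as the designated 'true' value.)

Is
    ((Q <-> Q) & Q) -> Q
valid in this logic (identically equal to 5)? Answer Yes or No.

Yes

Q = 0 ↦ 5
Q = 1 ↦ 5
Q = 2 ↦ 5
Q = 3 ↦ 5
Q = 4 ↦ 5
Q = 5 ↦ 5
Every assignment gives a value ≥ 5.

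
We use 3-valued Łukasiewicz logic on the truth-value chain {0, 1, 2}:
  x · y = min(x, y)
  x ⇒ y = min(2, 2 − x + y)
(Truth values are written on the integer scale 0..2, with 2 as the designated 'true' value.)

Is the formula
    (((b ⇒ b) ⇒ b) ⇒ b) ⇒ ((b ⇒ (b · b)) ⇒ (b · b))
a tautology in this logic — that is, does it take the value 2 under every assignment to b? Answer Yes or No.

Counterexample: take b = 0.
b ⇒ b = 0 ⇒ 0 = 2
(b ⇒ b) ⇒ b = 2 ⇒ 0 = 0
((b ⇒ b) ⇒ b) ⇒ b = 0 ⇒ 0 = 2
b · b = 0 · 0 = 0
b ⇒ (b · b) = 0 ⇒ 0 = 2
b · b = 0 · 0 = 0
(b ⇒ (b · b)) ⇒ (b · b) = 2 ⇒ 0 = 0
(((b ⇒ b) ⇒ b) ⇒ b) ⇒ ((b ⇒ (b · b)) ⇒ (b · b)) = 2 ⇒ 0 = 0
This gives 0 ≠ 2.

No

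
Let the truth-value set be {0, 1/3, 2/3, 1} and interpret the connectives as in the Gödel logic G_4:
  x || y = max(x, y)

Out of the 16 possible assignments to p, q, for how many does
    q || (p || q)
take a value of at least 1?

p = 0, q = 0 ↦ 0  <
p = 0, q = 1/3 ↦ 1/3  <
p = 0, q = 2/3 ↦ 2/3  <
p = 0, q = 1 ↦ 1  ≥
p = 1/3, q = 0 ↦ 1/3  <
p = 1/3, q = 1/3 ↦ 1/3  <
p = 1/3, q = 2/3 ↦ 2/3  <
p = 1/3, q = 1 ↦ 1  ≥
p = 2/3, q = 0 ↦ 2/3  <
p = 2/3, q = 1/3 ↦ 2/3  <
p = 2/3, q = 2/3 ↦ 2/3  <
p = 2/3, q = 1 ↦ 1  ≥
p = 1, q = 0 ↦ 1  ≥
p = 1, q = 1/3 ↦ 1  ≥
p = 1, q = 2/3 ↦ 1  ≥
p = 1, q = 1 ↦ 1  ≥
So 7 of the 16 assignments meet the threshold.

7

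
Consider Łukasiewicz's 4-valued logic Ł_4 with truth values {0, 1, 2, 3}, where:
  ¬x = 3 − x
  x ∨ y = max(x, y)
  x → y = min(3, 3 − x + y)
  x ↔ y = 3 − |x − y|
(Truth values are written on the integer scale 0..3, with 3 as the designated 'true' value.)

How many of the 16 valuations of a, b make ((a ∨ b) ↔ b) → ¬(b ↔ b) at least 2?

3

a = 0, b = 0 ↦ 0  <
a = 0, b = 1 ↦ 0  <
a = 0, b = 2 ↦ 0  <
a = 0, b = 3 ↦ 0  <
a = 1, b = 0 ↦ 1  <
a = 1, b = 1 ↦ 0  <
a = 1, b = 2 ↦ 0  <
a = 1, b = 3 ↦ 0  <
a = 2, b = 0 ↦ 2  ≥
a = 2, b = 1 ↦ 1  <
a = 2, b = 2 ↦ 0  <
a = 2, b = 3 ↦ 0  <
a = 3, b = 0 ↦ 3  ≥
a = 3, b = 1 ↦ 2  ≥
a = 3, b = 2 ↦ 1  <
a = 3, b = 3 ↦ 0  <
So 3 of the 16 assignments meet the threshold.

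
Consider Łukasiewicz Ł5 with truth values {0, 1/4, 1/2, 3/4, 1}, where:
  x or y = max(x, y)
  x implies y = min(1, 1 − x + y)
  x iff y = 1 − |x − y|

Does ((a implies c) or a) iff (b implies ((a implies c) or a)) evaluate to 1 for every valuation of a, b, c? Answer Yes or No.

No

Counterexample: take a = 1/4, b = 0, c = 0.
a implies c = 1/4 implies 0 = 3/4
(a implies c) or a = 3/4 or 1/4 = 3/4
b implies ((a implies c) or a) = 0 implies 3/4 = 1
((a implies c) or a) iff (b implies ((a implies c) or a)) = 3/4 iff 1 = 3/4
This gives 3/4 ≠ 1.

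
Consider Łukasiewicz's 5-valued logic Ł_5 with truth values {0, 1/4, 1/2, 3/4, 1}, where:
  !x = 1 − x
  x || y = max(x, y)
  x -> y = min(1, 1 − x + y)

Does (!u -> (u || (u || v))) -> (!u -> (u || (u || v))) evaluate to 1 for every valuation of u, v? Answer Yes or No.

Yes

At u = 0, v = 1/2, for instance:
!u = !0 = 1
u || v = 0 || 1/2 = 1/2
u || (u || v) = 0 || 1/2 = 1/2
!u -> (u || (u || v)) = 1 -> 1/2 = 1/2
(!u -> (u || (u || v))) -> (!u -> (u || (u || v))) = 1/2 -> 1/2 = 1
and checking the remaining 24 assignments likewise gives ≥ 1 in every case.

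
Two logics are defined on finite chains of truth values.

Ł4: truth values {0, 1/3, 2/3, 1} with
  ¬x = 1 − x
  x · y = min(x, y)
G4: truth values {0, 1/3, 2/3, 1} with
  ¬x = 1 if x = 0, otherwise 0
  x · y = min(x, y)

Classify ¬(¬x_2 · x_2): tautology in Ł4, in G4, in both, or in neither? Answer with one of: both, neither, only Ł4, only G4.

In Ł4: at x_2 = 1/3 the value is 2/3 — not a tautology.
In G4: every assignment gives 1 — tautology.

only G4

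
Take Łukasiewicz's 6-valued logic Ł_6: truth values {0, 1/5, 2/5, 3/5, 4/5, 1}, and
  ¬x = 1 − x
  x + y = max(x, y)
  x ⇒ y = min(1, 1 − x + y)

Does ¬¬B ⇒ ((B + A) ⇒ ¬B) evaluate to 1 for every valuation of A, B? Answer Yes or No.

No

Counterexample: take A = 0, B = 4/5.
¬B = ¬4/5 = 1/5
¬¬B = ¬1/5 = 4/5
B + A = 4/5 + 0 = 4/5
¬B = ¬4/5 = 1/5
(B + A) ⇒ ¬B = 4/5 ⇒ 1/5 = 2/5
¬¬B ⇒ ((B + A) ⇒ ¬B) = 4/5 ⇒ 2/5 = 3/5
This gives 3/5 ≠ 1.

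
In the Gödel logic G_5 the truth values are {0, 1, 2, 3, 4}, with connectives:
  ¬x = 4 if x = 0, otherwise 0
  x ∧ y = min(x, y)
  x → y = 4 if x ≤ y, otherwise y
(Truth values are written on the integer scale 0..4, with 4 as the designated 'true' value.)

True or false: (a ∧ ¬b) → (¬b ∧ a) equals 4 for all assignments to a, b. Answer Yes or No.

At a = 1, b = 1, for instance:
¬b = ¬1 = 0
a ∧ ¬b = 1 ∧ 0 = 0
¬b ∧ a = 0 ∧ 1 = 0
(a ∧ ¬b) → (¬b ∧ a) = 0 → 0 = 4
and checking the remaining 24 assignments likewise gives ≥ 4 in every case.

Yes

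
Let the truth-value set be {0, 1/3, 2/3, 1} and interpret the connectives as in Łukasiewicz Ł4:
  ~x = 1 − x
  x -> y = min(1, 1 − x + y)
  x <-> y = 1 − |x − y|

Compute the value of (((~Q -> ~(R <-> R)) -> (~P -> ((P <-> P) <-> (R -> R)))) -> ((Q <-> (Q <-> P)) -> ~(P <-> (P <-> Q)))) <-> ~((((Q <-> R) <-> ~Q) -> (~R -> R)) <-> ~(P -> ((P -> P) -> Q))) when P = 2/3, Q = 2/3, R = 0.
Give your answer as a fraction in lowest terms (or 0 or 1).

~Q = ~2/3 = 1/3
R <-> R = 0 <-> 0 = 1
~(R <-> R) = ~1 = 0
~Q -> ~(R <-> R) = 1/3 -> 0 = 2/3
~P = ~2/3 = 1/3
P <-> P = 2/3 <-> 2/3 = 1
R -> R = 0 -> 0 = 1
(P <-> P) <-> (R -> R) = 1 <-> 1 = 1
~P -> ((P <-> P) <-> (R -> R)) = 1/3 -> 1 = 1
(~Q -> ~(R <-> R)) -> (~P -> ((P <-> P) <-> (R -> R))) = 2/3 -> 1 = 1
Q <-> P = 2/3 <-> 2/3 = 1
Q <-> (Q <-> P) = 2/3 <-> 1 = 2/3
P <-> Q = 2/3 <-> 2/3 = 1
P <-> (P <-> Q) = 2/3 <-> 1 = 2/3
~(P <-> (P <-> Q)) = ~2/3 = 1/3
(Q <-> (Q <-> P)) -> ~(P <-> (P <-> Q)) = 2/3 -> 1/3 = 2/3
((~Q -> ~(R <-> R)) -> (~P -> ((P <-> P) <-> (R -> R)))) -> ((Q <-> (Q <-> P)) -> ~(P <-> (P <-> Q))) = 1 -> 2/3 = 2/3
Q <-> R = 2/3 <-> 0 = 1/3
~Q = ~2/3 = 1/3
(Q <-> R) <-> ~Q = 1/3 <-> 1/3 = 1
~R = ~0 = 1
~R -> R = 1 -> 0 = 0
((Q <-> R) <-> ~Q) -> (~R -> R) = 1 -> 0 = 0
P -> P = 2/3 -> 2/3 = 1
(P -> P) -> Q = 1 -> 2/3 = 2/3
P -> ((P -> P) -> Q) = 2/3 -> 2/3 = 1
~(P -> ((P -> P) -> Q)) = ~1 = 0
(((Q <-> R) <-> ~Q) -> (~R -> R)) <-> ~(P -> ((P -> P) -> Q)) = 0 <-> 0 = 1
~((((Q <-> R) <-> ~Q) -> (~R -> R)) <-> ~(P -> ((P -> P) -> Q))) = ~1 = 0
(((~Q -> ~(R <-> R)) -> (~P -> ((P <-> P) <-> (R -> R)))) -> ((Q <-> (Q <-> P)) -> ~(P <-> (P <-> Q)))) <-> ~((((Q <-> R) <-> ~Q) -> (~R -> R)) <-> ~(P -> ((P -> P) -> Q))) = 2/3 <-> 0 = 1/3

1/3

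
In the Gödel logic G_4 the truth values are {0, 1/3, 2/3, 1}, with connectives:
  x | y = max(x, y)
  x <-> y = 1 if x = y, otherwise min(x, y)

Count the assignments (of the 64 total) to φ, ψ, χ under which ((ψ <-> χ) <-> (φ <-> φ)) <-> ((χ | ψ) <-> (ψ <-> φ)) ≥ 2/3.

value 1: 27 assignments (counts)
value 2/3: 4 assignments (counts)
value 1/3: 11 assignments
value 0: 22 assignments
So 31 of the 64 assignments meet the threshold.

31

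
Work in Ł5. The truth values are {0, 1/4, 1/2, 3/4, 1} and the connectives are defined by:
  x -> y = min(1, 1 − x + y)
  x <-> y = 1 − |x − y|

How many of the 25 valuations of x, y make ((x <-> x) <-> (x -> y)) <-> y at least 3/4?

value 1: 9 assignments (counts)
value 3/4: 7 assignments (counts)
value 1/2: 5 assignments
value 1/4: 3 assignments
value 0: 1 assignment
So 16 of the 25 assignments meet the threshold.

16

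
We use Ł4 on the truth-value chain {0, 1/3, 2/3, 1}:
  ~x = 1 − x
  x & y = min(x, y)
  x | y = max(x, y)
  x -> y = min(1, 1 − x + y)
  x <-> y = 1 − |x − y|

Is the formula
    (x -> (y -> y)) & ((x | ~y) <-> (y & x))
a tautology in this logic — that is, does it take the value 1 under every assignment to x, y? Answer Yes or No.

Counterexample: take x = 0, y = 0.
y -> y = 0 -> 0 = 1
x -> (y -> y) = 0 -> 1 = 1
~y = ~0 = 1
x | ~y = 0 | 1 = 1
y & x = 0 & 0 = 0
(x | ~y) <-> (y & x) = 1 <-> 0 = 0
(x -> (y -> y)) & ((x | ~y) <-> (y & x)) = 1 & 0 = 0
This gives 0 ≠ 1.

No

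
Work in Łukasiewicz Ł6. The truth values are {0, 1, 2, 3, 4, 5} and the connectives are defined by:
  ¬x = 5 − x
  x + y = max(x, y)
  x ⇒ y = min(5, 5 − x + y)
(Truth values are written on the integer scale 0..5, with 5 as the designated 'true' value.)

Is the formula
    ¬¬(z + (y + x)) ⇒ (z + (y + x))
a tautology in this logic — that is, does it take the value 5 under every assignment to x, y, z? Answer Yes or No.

Yes

At x = 4, y = 2, z = 5, for instance:
y + x = 2 + 4 = 4
z + (y + x) = 5 + 4 = 5
¬(z + (y + x)) = ¬5 = 0
¬¬(z + (y + x)) = ¬0 = 5
¬¬(z + (y + x)) ⇒ (z + (y + x)) = 5 ⇒ 5 = 5
and checking the remaining 215 assignments likewise gives ≥ 5 in every case.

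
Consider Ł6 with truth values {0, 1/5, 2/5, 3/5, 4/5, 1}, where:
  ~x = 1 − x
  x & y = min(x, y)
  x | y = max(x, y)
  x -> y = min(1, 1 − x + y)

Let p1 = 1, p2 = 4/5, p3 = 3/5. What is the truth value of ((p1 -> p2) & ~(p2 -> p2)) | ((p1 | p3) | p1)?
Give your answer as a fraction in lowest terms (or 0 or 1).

1

p1 -> p2 = 1 -> 4/5 = 4/5
p2 -> p2 = 4/5 -> 4/5 = 1
~(p2 -> p2) = ~1 = 0
(p1 -> p2) & ~(p2 -> p2) = 4/5 & 0 = 0
p1 | p3 = 1 | 3/5 = 1
(p1 | p3) | p1 = 1 | 1 = 1
((p1 -> p2) & ~(p2 -> p2)) | ((p1 | p3) | p1) = 0 | 1 = 1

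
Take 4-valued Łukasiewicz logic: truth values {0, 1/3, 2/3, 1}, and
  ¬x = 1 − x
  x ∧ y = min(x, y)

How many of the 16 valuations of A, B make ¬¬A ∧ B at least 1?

A = 0, B = 0 ↦ 0  <
A = 0, B = 1/3 ↦ 0  <
A = 0, B = 2/3 ↦ 0  <
A = 0, B = 1 ↦ 0  <
A = 1/3, B = 0 ↦ 0  <
A = 1/3, B = 1/3 ↦ 1/3  <
A = 1/3, B = 2/3 ↦ 1/3  <
A = 1/3, B = 1 ↦ 1/3  <
A = 2/3, B = 0 ↦ 0  <
A = 2/3, B = 1/3 ↦ 1/3  <
A = 2/3, B = 2/3 ↦ 2/3  <
A = 2/3, B = 1 ↦ 2/3  <
A = 1, B = 0 ↦ 0  <
A = 1, B = 1/3 ↦ 1/3  <
A = 1, B = 2/3 ↦ 2/3  <
A = 1, B = 1 ↦ 1  ≥
So 1 of the 16 assignments meets the threshold.

1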